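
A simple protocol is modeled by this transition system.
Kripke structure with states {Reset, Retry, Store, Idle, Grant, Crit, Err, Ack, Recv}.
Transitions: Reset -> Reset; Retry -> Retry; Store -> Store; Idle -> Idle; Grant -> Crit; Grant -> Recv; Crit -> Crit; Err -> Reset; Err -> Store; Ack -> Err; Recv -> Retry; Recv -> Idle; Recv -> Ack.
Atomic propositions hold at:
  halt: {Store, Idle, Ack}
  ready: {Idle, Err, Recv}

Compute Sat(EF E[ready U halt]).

E[ready U halt]: least fixpoint, start Z0 = Sat(halt) = {Store, Idle, Ack}, add states in Sat(ready) with some successor in Z. Z1 = {Store, Idle, Err, Ack, Recv}; fixed.
Sat(E[ready U halt]) = {Store, Idle, Err, Ack, Recv}
EF E[ready U halt]: least fixpoint, start Z0 = {Store, Idle, Err, Ack, Recv}, add states with some successor in Z. Z1 = {Store, Idle, Grant, Err, Ack, Recv}; fixed.
Sat(EF E[ready U halt]) = {Store, Idle, Grant, Err, Ack, Recv}

{Store, Idle, Grant, Err, Ack, Recv}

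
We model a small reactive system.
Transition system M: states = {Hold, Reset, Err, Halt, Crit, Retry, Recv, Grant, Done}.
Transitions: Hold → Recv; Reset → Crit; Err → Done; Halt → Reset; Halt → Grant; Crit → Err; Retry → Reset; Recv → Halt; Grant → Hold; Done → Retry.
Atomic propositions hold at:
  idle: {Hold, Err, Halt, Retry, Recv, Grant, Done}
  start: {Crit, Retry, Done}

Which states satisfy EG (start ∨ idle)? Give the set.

{Hold, Halt, Recv, Grant}

Sat(start ∨ idle) = {Hold, Err, Halt, Crit, Retry, Recv, Grant, Done}
EG (start ∨ idle): greatest fixpoint, start Z0 = {Hold, Err, Halt, Crit, Retry, Recv, Grant, Done}, keep only states in Sat with some successor in Z. Z1 = {Hold, Err, Halt, Crit, Recv, Grant, Done}; Z2 = {Hold, Err, Halt, Crit, Recv, Grant}; Z3 = {Hold, Halt, Crit, Recv, Grant}; Z4 = {Hold, Halt, Recv, Grant}; fixed.
Sat(EG (start ∨ idle)) = {Hold, Halt, Recv, Grant}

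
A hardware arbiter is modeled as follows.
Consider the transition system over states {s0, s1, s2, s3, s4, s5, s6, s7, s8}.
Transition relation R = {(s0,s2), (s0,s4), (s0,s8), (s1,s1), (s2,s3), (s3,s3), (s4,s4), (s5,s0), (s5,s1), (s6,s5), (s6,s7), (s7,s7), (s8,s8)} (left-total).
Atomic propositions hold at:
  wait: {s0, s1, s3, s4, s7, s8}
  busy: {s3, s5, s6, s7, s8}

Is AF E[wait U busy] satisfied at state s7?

Yes

E[wait U busy]: least fixpoint, start Z0 = Sat(busy) = {s3, s5, s6, s7, s8}, add states in Sat(wait) with some successor in Z. Z1 = {s0, s3, s5, s6, s7, s8}; fixed.
Sat(E[wait U busy]) = {s0, s3, s5, s6, s7, s8}
AF E[wait U busy]: least fixpoint, start Z0 = {s0, s3, s5, s6, s7, s8}, add states with every successor in Z. Z1 = {s0, s2, s3, s5, s6, s7, s8}; fixed.
Sat(AF E[wait U busy]) = {s0, s2, s3, s5, s6, s7, s8}
s7 ∈ Sat(AF E[wait U busy]) = {s0, s2, s3, s5, s6, s7, s8}, so the formula holds at s7.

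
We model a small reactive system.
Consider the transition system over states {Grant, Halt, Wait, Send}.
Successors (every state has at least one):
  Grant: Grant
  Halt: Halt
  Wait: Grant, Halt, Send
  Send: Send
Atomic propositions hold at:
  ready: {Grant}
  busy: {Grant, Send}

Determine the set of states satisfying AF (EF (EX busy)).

{Grant, Wait, Send}

Sat(EX busy) = {s : some successor in {Grant, Send}} = {Grant, Wait, Send}
EF (EX busy): least fixpoint, start Z0 = {Grant, Wait, Send}, add states with some successor in Z. Already a fixed point.
Sat(EF (EX busy)) = {Grant, Wait, Send}
AF (EF (EX busy)): least fixpoint, start Z0 = {Grant, Wait, Send}, add states with every successor in Z. Already a fixed point.
Sat(AF (EF (EX busy))) = {Grant, Wait, Send}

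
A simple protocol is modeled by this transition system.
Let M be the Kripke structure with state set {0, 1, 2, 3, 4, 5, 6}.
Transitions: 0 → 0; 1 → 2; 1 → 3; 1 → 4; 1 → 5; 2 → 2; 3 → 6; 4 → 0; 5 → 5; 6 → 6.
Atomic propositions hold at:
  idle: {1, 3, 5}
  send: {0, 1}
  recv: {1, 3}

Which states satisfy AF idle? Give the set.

{1, 3, 5}

AF idle: least fixpoint, start Z0 = {1, 3, 5}, add states with every successor in Z. Already a fixed point.
Sat(AF idle) = {1, 3, 5}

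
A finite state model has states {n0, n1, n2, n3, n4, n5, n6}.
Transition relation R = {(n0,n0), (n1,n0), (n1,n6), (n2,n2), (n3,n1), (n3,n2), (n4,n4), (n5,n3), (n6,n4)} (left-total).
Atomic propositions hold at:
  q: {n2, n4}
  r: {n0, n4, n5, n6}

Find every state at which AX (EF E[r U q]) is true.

E[r U q]: least fixpoint, start Z0 = Sat(q) = {n2, n4}, add states in Sat(r) with some successor in Z. Z1 = {n2, n4, n6}; fixed.
Sat(E[r U q]) = {n2, n4, n6}
EF E[r U q]: least fixpoint, start Z0 = {n2, n4, n6}, add states with some successor in Z. Z1 = {n1, n2, n3, n4, n6}; Z2 = {n1, n2, n3, n4, n5, n6}; fixed.
Sat(EF E[r U q]) = {n1, n2, n3, n4, n5, n6}
Sat(AX (EF E[r U q])) = {s : every successor in {n1, n2, n3, n4, n5, n6}} = {n2, n3, n4, n5, n6}

{n2, n3, n4, n5, n6}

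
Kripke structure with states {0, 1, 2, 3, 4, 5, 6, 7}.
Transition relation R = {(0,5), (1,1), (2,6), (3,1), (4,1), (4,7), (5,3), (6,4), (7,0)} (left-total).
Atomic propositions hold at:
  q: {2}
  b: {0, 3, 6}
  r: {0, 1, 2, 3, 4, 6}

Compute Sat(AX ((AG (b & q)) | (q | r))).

Sat(b & q) = ∅
AG (b & q): greatest fixpoint, start Z0 = ∅, keep only states in Sat with every successor in Z. Already a fixed point.
Sat(AG (b & q)) = ∅
Sat(q | r) = {0, 1, 2, 3, 4, 6}
Sat((AG (b & q)) | (q | r)) = {0, 1, 2, 3, 4, 6}
Sat(AX ((AG (b & q)) | (q | r))) = {s : every successor in {0, 1, 2, 3, 4, 6}} = {1, 2, 3, 5, 6, 7}

{1, 2, 3, 5, 6, 7}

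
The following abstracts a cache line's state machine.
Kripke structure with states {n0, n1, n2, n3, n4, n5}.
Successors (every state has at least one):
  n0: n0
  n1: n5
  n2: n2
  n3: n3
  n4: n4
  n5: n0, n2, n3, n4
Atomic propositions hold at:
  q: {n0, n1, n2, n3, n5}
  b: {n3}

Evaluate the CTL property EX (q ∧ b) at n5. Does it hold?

Yes

Sat(q ∧ b) = {n3}
Sat(EX (q ∧ b)) = {s : some successor in {n3}} = {n3, n5}
n5 ∈ Sat(EX (q ∧ b)) = {n3, n5}, so the formula holds at n5.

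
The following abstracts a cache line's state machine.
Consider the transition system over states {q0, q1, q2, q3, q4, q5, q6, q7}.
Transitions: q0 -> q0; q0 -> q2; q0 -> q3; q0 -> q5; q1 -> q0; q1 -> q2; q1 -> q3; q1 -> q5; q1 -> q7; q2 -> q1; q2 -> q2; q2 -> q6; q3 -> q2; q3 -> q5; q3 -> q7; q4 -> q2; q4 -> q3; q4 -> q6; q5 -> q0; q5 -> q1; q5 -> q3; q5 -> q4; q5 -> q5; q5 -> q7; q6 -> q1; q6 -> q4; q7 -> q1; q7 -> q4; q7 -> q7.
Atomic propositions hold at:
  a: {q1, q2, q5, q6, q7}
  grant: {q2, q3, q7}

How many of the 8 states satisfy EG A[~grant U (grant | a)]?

Sat(~grant) = {q0, q1, q4, q5, q6}
Sat(grant | a) = {q1, q2, q3, q5, q6, q7}
A[~grant U (grant | a)]: least fixpoint, start Z0 = Sat((grant | a)) = {q1, q2, q3, q5, q6, q7}, add states in Sat(~grant) with every successor in Z. Z1 = {q1, q2, q3, q4, q5, q6, q7}; fixed.
Sat(A[~grant U (grant | a)]) = {q1, q2, q3, q4, q5, q6, q7}
EG A[~grant U (grant | a)]: greatest fixpoint, start Z0 = {q1, q2, q3, q4, q5, q6, q7}, keep only states in Sat with some successor in Z. Already a fixed point.
Sat(EG A[~grant U (grant | a)]) = {q1, q2, q3, q4, q5, q6, q7}
|Sat(EG A[~grant U (grant | a)])| = |{q1, q2, q3, q4, q5, q6, q7}| = 7.

7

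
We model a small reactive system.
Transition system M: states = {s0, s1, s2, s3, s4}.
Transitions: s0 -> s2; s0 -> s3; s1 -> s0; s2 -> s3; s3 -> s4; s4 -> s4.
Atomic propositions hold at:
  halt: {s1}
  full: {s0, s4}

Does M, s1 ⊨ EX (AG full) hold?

No

AG full: greatest fixpoint, start Z0 = {s0, s4}, keep only states in Sat with every successor in Z. Z1 = {s4}; fixed.
Sat(AG full) = {s4}
Sat(EX (AG full)) = {s : some successor in {s4}} = {s3, s4}
s1 ∉ Sat(EX (AG full)) = {s3, s4}, so the formula does not hold at s1.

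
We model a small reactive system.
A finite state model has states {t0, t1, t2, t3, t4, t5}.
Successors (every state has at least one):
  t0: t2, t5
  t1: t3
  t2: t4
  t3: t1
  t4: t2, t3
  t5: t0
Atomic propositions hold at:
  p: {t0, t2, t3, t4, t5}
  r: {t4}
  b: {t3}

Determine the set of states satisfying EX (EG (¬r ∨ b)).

{t0, t1, t3, t4, t5}

Sat(¬r) = {t0, t1, t2, t3, t5}
Sat(¬r ∨ b) = {t0, t1, t2, t3, t5}
EG (¬r ∨ b): greatest fixpoint, start Z0 = {t0, t1, t2, t3, t5}, keep only states in Sat with some successor in Z. Z1 = {t0, t1, t3, t5}; fixed.
Sat(EG (¬r ∨ b)) = {t0, t1, t3, t5}
Sat(EX (EG (¬r ∨ b))) = {s : some successor in {t0, t1, t3, t5}} = {t0, t1, t3, t4, t5}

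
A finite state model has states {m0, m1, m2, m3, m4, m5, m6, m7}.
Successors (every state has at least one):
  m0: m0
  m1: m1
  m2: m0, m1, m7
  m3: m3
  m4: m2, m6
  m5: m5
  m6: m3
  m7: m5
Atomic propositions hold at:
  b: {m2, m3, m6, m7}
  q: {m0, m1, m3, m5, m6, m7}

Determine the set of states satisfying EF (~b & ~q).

Sat(~b) = {m0, m1, m4, m5}
Sat(~q) = {m2, m4}
Sat(~b & ~q) = {m4}
EF (~b & ~q): least fixpoint, start Z0 = {m4}, add states with some successor in Z. Already a fixed point.
Sat(EF (~b & ~q)) = {m4}

{m4}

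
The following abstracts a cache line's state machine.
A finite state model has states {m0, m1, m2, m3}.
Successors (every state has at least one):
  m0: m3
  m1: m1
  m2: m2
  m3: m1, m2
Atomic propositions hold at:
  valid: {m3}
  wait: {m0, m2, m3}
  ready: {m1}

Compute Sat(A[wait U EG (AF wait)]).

{m0, m2, m3}

AF wait: least fixpoint, start Z0 = {m0, m2, m3}, add states with every successor in Z. Already a fixed point.
Sat(AF wait) = {m0, m2, m3}
EG (AF wait): greatest fixpoint, start Z0 = {m0, m2, m3}, keep only states in Sat with some successor in Z. Already a fixed point.
Sat(EG (AF wait)) = {m0, m2, m3}
A[wait U EG (AF wait)]: least fixpoint, start Z0 = Sat(EG (AF wait)) = {m0, m2, m3}, add states in Sat(wait) with every successor in Z. Already a fixed point.
Sat(A[wait U EG (AF wait)]) = {m0, m2, m3}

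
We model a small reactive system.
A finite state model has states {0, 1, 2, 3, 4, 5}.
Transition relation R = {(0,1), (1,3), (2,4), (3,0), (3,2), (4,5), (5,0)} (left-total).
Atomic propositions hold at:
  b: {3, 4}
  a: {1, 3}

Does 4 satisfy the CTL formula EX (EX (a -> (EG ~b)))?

Sat(~b) = {0, 1, 2, 5}
EG ~b: greatest fixpoint, start Z0 = {0, 1, 2, 5}, keep only states in Sat with some successor in Z. Z1 = {0, 5}; Z2 = {5}; Z3 = ∅; fixed.
Sat(EG ~b) = ∅
Sat(a -> (EG ~b)) = {0, 2, 4, 5}
Sat(EX (a -> (EG ~b))) = {s : some successor in {0, 2, 4, 5}} = {2, 3, 4, 5}
Sat(EX (EX (a -> (EG ~b)))) = {s : some successor in {2, 3, 4, 5}} = {1, 2, 3, 4}
4 ∈ Sat(EX (EX (a -> (EG ~b)))) = {1, 2, 3, 4}, so the formula holds at 4.

Yes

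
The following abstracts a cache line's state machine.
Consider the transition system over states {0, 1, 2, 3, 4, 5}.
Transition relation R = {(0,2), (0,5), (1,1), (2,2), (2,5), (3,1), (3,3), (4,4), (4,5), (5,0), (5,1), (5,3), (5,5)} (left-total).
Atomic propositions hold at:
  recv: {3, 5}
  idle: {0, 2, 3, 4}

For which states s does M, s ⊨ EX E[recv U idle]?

{0, 2, 3, 4, 5}

E[recv U idle]: least fixpoint, start Z0 = Sat(idle) = {0, 2, 3, 4}, add states in Sat(recv) with some successor in Z. Z1 = {0, 2, 3, 4, 5}; fixed.
Sat(E[recv U idle]) = {0, 2, 3, 4, 5}
Sat(EX E[recv U idle]) = {s : some successor in {0, 2, 3, 4, 5}} = {0, 2, 3, 4, 5}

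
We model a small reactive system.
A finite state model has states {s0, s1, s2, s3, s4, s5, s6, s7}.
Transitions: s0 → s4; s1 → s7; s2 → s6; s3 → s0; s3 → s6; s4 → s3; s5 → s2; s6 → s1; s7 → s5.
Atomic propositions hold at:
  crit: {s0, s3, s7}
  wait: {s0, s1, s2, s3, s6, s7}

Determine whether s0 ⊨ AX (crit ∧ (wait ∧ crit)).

No

Sat(wait ∧ crit) = {s0, s3, s7}
Sat(crit ∧ (wait ∧ crit)) = {s0, s3, s7}
Sat(AX (crit ∧ (wait ∧ crit))) = {s : every successor in {s0, s3, s7}} = {s1, s4}
s0 ∉ Sat(AX (crit ∧ (wait ∧ crit))) = {s1, s4}, so the formula does not hold at s0.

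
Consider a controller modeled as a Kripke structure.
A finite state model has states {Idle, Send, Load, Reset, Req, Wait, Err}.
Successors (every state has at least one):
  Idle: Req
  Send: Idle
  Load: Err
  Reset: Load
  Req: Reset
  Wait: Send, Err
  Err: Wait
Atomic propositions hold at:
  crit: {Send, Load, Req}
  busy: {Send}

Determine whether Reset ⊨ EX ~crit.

No

Sat(~crit) = {Idle, Reset, Wait, Err}
Sat(EX ~crit) = {s : some successor in {Idle, Reset, Wait, Err}} = {Send, Load, Req, Wait, Err}
Reset ∉ Sat(EX ~crit) = {Send, Load, Req, Wait, Err}, so the formula does not hold at Reset.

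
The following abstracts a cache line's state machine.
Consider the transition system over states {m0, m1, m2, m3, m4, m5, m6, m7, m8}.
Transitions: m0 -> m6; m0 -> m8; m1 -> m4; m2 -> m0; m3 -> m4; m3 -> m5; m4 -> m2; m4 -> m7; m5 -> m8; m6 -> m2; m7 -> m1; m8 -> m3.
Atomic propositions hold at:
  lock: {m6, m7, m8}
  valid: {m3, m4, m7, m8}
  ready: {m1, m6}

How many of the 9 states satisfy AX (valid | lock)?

Sat(valid | lock) = {m3, m4, m6, m7, m8}
Sat(AX (valid | lock)) = {s : every successor in {m3, m4, m6, m7, m8}} = {m0, m1, m5, m8}
|Sat(AX (valid | lock))| = |{m0, m1, m5, m8}| = 4.

4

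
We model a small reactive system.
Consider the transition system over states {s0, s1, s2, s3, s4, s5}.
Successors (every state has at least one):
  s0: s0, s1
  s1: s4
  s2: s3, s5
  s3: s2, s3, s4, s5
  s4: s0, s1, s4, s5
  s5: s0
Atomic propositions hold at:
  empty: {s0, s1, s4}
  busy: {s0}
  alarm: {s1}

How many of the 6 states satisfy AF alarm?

AF alarm: least fixpoint, start Z0 = {s1}, add states with every successor in Z. Already a fixed point.
Sat(AF alarm) = {s1}
|Sat(AF alarm)| = |{s1}| = 1.

1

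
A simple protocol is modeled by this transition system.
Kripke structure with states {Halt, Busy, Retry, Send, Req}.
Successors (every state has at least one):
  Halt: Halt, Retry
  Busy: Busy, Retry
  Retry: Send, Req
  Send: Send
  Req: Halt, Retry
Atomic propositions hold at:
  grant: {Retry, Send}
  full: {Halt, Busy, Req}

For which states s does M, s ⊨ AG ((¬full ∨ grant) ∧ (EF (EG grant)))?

Sat(¬full) = {Retry, Send}
Sat(¬full ∨ grant) = {Retry, Send}
EG grant: greatest fixpoint, start Z0 = {Retry, Send}, keep only states in Sat with some successor in Z. Already a fixed point.
Sat(EG grant) = {Retry, Send}
EF (EG grant): least fixpoint, start Z0 = {Retry, Send}, add states with some successor in Z. Z1 = {Halt, Busy, Retry, Send, Req}; fixed.
Sat(EF (EG grant)) = {Halt, Busy, Retry, Send, Req}
Sat((¬full ∨ grant) ∧ (EF (EG grant))) = {Retry, Send}
AG ((¬full ∨ grant) ∧ (EF (EG grant))): greatest fixpoint, start Z0 = {Retry, Send}, keep only states in Sat with every successor in Z. Z1 = {Send}; fixed.
Sat(AG ((¬full ∨ grant) ∧ (EF (EG grant)))) = {Send}

{Send}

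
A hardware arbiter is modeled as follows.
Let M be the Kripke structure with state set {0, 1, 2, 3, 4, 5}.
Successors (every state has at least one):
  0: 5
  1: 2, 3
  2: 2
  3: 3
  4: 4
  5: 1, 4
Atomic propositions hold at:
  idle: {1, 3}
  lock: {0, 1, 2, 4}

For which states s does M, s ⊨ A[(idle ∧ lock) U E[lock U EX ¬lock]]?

Sat(idle ∧ lock) = {1}
Sat(¬lock) = {3, 5}
Sat(EX ¬lock) = {s : some successor in {3, 5}} = {0, 1, 3}
E[lock U EX ¬lock]: least fixpoint, start Z0 = Sat(EX ¬lock) = {0, 1, 3}, add states in Sat(lock) with some successor in Z. Already a fixed point.
Sat(E[lock U EX ¬lock]) = {0, 1, 3}
A[(idle ∧ lock) U E[lock U EX ¬lock]]: least fixpoint, start Z0 = Sat(E[lock U EX ¬lock]) = {0, 1, 3}, add states in Sat(idle ∧ lock) with every successor in Z. Already a fixed point.
Sat(A[(idle ∧ lock) U E[lock U EX ¬lock]]) = {0, 1, 3}

{0, 1, 3}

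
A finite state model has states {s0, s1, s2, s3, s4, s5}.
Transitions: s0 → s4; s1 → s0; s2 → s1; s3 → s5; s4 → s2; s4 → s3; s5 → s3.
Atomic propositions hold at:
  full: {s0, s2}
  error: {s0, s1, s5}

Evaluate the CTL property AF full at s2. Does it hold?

Yes

AF full: least fixpoint, start Z0 = {s0, s2}, add states with every successor in Z. Z1 = {s0, s1, s2}; fixed.
Sat(AF full) = {s0, s1, s2}
s2 ∈ Sat(AF full) = {s0, s1, s2}, so the formula holds at s2.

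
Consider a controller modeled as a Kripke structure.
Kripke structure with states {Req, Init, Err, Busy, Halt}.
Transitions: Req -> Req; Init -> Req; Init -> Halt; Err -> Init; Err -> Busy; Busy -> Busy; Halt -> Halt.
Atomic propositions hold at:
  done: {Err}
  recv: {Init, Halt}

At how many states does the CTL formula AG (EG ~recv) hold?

2

Sat(~recv) = {Req, Err, Busy}
EG ~recv: greatest fixpoint, start Z0 = {Req, Err, Busy}, keep only states in Sat with some successor in Z. Already a fixed point.
Sat(EG ~recv) = {Req, Err, Busy}
AG (EG ~recv): greatest fixpoint, start Z0 = {Req, Err, Busy}, keep only states in Sat with every successor in Z. Z1 = {Req, Busy}; fixed.
Sat(AG (EG ~recv)) = {Req, Busy}
|Sat(AG (EG ~recv))| = |{Req, Busy}| = 2.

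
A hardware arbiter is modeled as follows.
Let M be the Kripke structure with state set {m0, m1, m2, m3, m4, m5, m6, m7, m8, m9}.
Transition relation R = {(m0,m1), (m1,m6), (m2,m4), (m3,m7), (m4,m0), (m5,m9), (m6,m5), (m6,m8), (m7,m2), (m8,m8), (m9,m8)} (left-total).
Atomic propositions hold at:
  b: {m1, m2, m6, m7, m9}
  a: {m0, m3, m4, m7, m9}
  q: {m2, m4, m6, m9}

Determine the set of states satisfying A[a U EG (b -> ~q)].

{m8, m9}

Sat(~q) = {m0, m1, m3, m5, m7, m8}
Sat(b -> ~q) = {m0, m1, m3, m4, m5, m7, m8}
EG (b -> ~q): greatest fixpoint, start Z0 = {m0, m1, m3, m4, m5, m7, m8}, keep only states in Sat with some successor in Z. Z1 = {m0, m3, m4, m8}; Z2 = {m4, m8}; Z3 = {m8}; fixed.
Sat(EG (b -> ~q)) = {m8}
A[a U EG (b -> ~q)]: least fixpoint, start Z0 = Sat(EG (b -> ~q)) = {m8}, add states in Sat(a) with every successor in Z. Z1 = {m8, m9}; fixed.
Sat(A[a U EG (b -> ~q)]) = {m8, m9}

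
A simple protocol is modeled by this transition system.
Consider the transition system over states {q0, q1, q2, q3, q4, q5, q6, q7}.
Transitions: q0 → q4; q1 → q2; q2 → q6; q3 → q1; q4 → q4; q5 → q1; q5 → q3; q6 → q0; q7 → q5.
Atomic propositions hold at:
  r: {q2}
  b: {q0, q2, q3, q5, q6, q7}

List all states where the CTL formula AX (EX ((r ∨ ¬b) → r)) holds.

{q1, q2, q3, q7}

Sat(¬b) = {q1, q4}
Sat(r ∨ ¬b) = {q1, q2, q4}
Sat((r ∨ ¬b) → r) = {q0, q2, q3, q5, q6, q7}
Sat(EX ((r ∨ ¬b) → r)) = {s : some successor in {q0, q2, q3, q5, q6, q7}} = {q1, q2, q5, q6, q7}
Sat(AX (EX ((r ∨ ¬b) → r))) = {s : every successor in {q1, q2, q5, q6, q7}} = {q1, q2, q3, q7}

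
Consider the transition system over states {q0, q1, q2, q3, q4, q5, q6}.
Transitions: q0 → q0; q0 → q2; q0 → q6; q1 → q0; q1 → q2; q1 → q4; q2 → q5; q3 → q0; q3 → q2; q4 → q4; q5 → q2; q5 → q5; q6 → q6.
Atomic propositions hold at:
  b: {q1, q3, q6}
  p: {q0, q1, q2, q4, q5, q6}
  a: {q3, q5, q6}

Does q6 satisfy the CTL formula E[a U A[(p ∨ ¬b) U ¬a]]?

Sat(¬b) = {q0, q2, q4, q5}
Sat(p ∨ ¬b) = {q0, q1, q2, q4, q5, q6}
Sat(¬a) = {q0, q1, q2, q4}
A[(p ∨ ¬b) U ¬a]: least fixpoint, start Z0 = Sat(¬a) = {q0, q1, q2, q4}, add states in Sat(p ∨ ¬b) with every successor in Z. Already a fixed point.
Sat(A[(p ∨ ¬b) U ¬a]) = {q0, q1, q2, q4}
E[a U A[(p ∨ ¬b) U ¬a]]: least fixpoint, start Z0 = Sat(A[(p ∨ ¬b) U ¬a]) = {q0, q1, q2, q4}, add states in Sat(a) with some successor in Z. Z1 = {q0, q1, q2, q3, q4, q5}; fixed.
Sat(E[a U A[(p ∨ ¬b) U ¬a]]) = {q0, q1, q2, q3, q4, q5}
q6 ∉ Sat(E[a U A[(p ∨ ¬b) U ¬a]]) = {q0, q1, q2, q3, q4, q5}, so the formula does not hold at q6.

No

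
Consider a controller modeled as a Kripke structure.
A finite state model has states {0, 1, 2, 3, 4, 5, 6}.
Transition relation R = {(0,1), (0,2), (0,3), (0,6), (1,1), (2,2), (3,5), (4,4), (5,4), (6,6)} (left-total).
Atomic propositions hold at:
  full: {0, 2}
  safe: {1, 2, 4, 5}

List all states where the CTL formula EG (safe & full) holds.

{2}

Sat(safe & full) = {2}
EG (safe & full): greatest fixpoint, start Z0 = {2}, keep only states in Sat with some successor in Z. Already a fixed point.
Sat(EG (safe & full)) = {2}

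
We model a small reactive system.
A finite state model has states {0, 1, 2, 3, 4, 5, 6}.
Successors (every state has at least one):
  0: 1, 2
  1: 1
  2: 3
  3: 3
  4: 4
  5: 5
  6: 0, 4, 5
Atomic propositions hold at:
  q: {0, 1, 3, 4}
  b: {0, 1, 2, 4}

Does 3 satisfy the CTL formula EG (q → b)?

No

Sat(q → b) = {0, 1, 2, 4, 5, 6}
EG (q → b): greatest fixpoint, start Z0 = {0, 1, 2, 4, 5, 6}, keep only states in Sat with some successor in Z. Z1 = {0, 1, 4, 5, 6}; fixed.
Sat(EG (q → b)) = {0, 1, 4, 5, 6}
3 ∉ Sat(EG (q → b)) = {0, 1, 4, 5, 6}, so the formula does not hold at 3.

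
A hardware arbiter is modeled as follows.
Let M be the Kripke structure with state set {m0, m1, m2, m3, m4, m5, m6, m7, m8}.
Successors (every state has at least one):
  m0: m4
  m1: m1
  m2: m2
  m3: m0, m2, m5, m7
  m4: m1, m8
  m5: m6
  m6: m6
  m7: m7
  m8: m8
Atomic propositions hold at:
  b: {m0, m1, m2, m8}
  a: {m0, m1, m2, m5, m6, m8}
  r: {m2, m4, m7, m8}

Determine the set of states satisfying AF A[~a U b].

Sat(~a) = {m3, m4, m7}
A[~a U b]: least fixpoint, start Z0 = Sat(b) = {m0, m1, m2, m8}, add states in Sat(~a) with every successor in Z. Z1 = {m0, m1, m2, m4, m8}; fixed.
Sat(A[~a U b]) = {m0, m1, m2, m4, m8}
AF A[~a U b]: least fixpoint, start Z0 = {m0, m1, m2, m4, m8}, add states with every successor in Z. Already a fixed point.
Sat(AF A[~a U b]) = {m0, m1, m2, m4, m8}

{m0, m1, m2, m4, m8}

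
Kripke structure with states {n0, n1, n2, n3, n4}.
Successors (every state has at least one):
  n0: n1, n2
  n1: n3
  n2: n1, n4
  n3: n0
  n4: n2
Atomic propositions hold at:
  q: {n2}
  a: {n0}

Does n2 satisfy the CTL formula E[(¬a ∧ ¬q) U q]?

Yes

Sat(¬a) = {n1, n2, n3, n4}
Sat(¬q) = {n0, n1, n3, n4}
Sat(¬a ∧ ¬q) = {n1, n3, n4}
E[(¬a ∧ ¬q) U q]: least fixpoint, start Z0 = Sat(q) = {n2}, add states in Sat(¬a ∧ ¬q) with some successor in Z. Z1 = {n2, n4}; fixed.
Sat(E[(¬a ∧ ¬q) U q]) = {n2, n4}
n2 ∈ Sat(E[(¬a ∧ ¬q) U q]) = {n2, n4}, so the formula holds at n2.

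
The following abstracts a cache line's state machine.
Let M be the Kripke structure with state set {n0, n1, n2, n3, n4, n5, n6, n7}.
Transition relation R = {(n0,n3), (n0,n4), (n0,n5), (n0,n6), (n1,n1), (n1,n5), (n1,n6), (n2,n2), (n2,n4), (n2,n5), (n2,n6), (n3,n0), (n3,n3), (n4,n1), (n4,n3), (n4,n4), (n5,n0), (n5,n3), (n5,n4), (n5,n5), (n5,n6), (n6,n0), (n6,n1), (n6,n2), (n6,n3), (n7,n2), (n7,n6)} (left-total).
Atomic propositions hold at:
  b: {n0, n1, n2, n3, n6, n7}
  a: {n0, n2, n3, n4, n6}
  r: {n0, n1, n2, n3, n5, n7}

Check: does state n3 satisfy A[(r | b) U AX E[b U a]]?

Sat(r | b) = {n0, n1, n2, n3, n5, n6, n7}
E[b U a]: least fixpoint, start Z0 = Sat(a) = {n0, n2, n3, n4, n6}, add states in Sat(b) with some successor in Z. Z1 = {n0, n1, n2, n3, n4, n6, n7}; fixed.
Sat(E[b U a]) = {n0, n1, n2, n3, n4, n6, n7}
Sat(AX E[b U a]) = {s : every successor in {n0, n1, n2, n3, n4, n6, n7}} = {n3, n4, n6, n7}
A[(r | b) U AX E[b U a]]: least fixpoint, start Z0 = Sat(AX E[b U a]) = {n3, n4, n6, n7}, add states in Sat(r | b) with every successor in Z. Already a fixed point.
Sat(A[(r | b) U AX E[b U a]]) = {n3, n4, n6, n7}
n3 ∈ Sat(A[(r | b) U AX E[b U a]]) = {n3, n4, n6, n7}, so the formula holds at n3.

Yes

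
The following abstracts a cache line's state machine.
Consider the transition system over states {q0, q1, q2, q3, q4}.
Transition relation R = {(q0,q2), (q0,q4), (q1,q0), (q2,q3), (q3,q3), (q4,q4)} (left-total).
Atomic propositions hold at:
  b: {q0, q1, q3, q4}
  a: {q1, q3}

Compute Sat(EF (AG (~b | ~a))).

{q0, q1, q4}

Sat(~b) = {q2}
Sat(~a) = {q0, q2, q4}
Sat(~b | ~a) = {q0, q2, q4}
AG (~b | ~a): greatest fixpoint, start Z0 = {q0, q2, q4}, keep only states in Sat with every successor in Z. Z1 = {q0, q4}; Z2 = {q4}; fixed.
Sat(AG (~b | ~a)) = {q4}
EF (AG (~b | ~a)): least fixpoint, start Z0 = {q4}, add states with some successor in Z. Z1 = {q0, q4}; Z2 = {q0, q1, q4}; fixed.
Sat(EF (AG (~b | ~a))) = {q0, q1, q4}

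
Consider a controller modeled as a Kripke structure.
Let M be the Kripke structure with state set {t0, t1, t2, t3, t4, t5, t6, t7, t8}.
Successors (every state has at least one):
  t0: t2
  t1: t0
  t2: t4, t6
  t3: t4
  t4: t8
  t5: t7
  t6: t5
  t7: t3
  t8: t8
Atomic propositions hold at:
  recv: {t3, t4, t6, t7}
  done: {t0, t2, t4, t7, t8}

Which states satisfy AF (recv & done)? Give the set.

Sat(recv & done) = {t4, t7}
AF (recv & done): least fixpoint, start Z0 = {t4, t7}, add states with every successor in Z. Z1 = {t3, t4, t5, t7}; Z2 = {t3, t4, t5, t6, t7}; Z3 = {t2, t3, t4, t5, t6, t7}; Z4 = {t0, t2, t3, t4, t5, t6, t7}; Z5 = {t0, t1, t2, t3, t4, t5, t6, t7}; fixed.
Sat(AF (recv & done)) = {t0, t1, t2, t3, t4, t5, t6, t7}

{t0, t1, t2, t3, t4, t5, t6, t7}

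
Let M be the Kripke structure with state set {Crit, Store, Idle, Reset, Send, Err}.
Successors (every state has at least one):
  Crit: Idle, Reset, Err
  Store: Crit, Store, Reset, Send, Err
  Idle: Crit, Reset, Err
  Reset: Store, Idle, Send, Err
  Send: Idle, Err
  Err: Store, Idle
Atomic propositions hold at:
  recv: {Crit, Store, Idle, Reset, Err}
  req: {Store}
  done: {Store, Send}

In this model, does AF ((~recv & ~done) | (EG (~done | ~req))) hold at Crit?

Yes

Sat(~recv) = {Send}
Sat(~done) = {Crit, Idle, Reset, Err}
Sat(~recv & ~done) = ∅
Sat(~req) = {Crit, Idle, Reset, Send, Err}
Sat(~done | ~req) = {Crit, Idle, Reset, Send, Err}
EG (~done | ~req): greatest fixpoint, start Z0 = {Crit, Idle, Reset, Send, Err}, keep only states in Sat with some successor in Z. Already a fixed point.
Sat(EG (~done | ~req)) = {Crit, Idle, Reset, Send, Err}
Sat((~recv & ~done) | (EG (~done | ~req))) = {Crit, Idle, Reset, Send, Err}
AF ((~recv & ~done) | (EG (~done | ~req))): least fixpoint, start Z0 = {Crit, Idle, Reset, Send, Err}, add states with every successor in Z. Already a fixed point.
Sat(AF ((~recv & ~done) | (EG (~done | ~req)))) = {Crit, Idle, Reset, Send, Err}
Crit ∈ Sat(AF ((~recv & ~done) | (EG (~done | ~req)))) = {Crit, Idle, Reset, Send, Err}, so the formula holds at Crit.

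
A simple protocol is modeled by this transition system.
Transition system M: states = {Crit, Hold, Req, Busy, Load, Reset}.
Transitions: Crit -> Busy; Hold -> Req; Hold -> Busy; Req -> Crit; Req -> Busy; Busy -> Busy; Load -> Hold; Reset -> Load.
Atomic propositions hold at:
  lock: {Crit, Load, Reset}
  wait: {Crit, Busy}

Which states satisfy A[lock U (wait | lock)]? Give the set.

Sat(wait | lock) = {Crit, Busy, Load, Reset}
A[lock U (wait | lock)]: least fixpoint, start Z0 = Sat((wait | lock)) = {Crit, Busy, Load, Reset}, add states in Sat(lock) with every successor in Z. Already a fixed point.
Sat(A[lock U (wait | lock)]) = {Crit, Busy, Load, Reset}

{Crit, Busy, Load, Reset}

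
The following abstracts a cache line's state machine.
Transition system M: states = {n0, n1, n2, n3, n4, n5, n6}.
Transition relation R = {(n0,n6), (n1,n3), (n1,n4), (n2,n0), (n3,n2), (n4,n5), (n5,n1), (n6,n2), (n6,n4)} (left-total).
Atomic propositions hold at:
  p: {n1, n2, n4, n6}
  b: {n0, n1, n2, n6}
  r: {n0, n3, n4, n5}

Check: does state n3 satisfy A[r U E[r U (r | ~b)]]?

Sat(~b) = {n3, n4, n5}
Sat(r | ~b) = {n0, n3, n4, n5}
E[r U (r | ~b)]: least fixpoint, start Z0 = Sat((r | ~b)) = {n0, n3, n4, n5}, add states in Sat(r) with some successor in Z. Already a fixed point.
Sat(E[r U (r | ~b)]) = {n0, n3, n4, n5}
A[r U E[r U (r | ~b)]]: least fixpoint, start Z0 = Sat(E[r U (r | ~b)]) = {n0, n3, n4, n5}, add states in Sat(r) with every successor in Z. Already a fixed point.
Sat(A[r U E[r U (r | ~b)]]) = {n0, n3, n4, n5}
n3 ∈ Sat(A[r U E[r U (r | ~b)]]) = {n0, n3, n4, n5}, so the formula holds at n3.

Yes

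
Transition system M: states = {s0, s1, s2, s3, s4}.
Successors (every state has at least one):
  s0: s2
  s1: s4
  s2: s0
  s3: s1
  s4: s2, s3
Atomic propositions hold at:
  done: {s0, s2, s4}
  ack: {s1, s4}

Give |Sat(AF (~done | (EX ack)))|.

Sat(~done) = {s1, s3}
Sat(EX ack) = {s : some successor in {s1, s4}} = {s1, s3}
Sat(~done | (EX ack)) = {s1, s3}
AF (~done | (EX ack)): least fixpoint, start Z0 = {s1, s3}, add states with every successor in Z. Already a fixed point.
Sat(AF (~done | (EX ack))) = {s1, s3}
|Sat(AF (~done | (EX ack)))| = |{s1, s3}| = 2.

2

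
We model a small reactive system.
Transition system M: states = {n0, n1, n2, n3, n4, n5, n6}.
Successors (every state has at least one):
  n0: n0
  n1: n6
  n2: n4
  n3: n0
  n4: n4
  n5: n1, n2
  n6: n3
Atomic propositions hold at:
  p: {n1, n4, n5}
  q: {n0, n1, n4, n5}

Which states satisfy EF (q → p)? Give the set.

Sat(q → p) = {n1, n2, n3, n4, n5, n6}
EF (q → p): least fixpoint, start Z0 = {n1, n2, n3, n4, n5, n6}, add states with some successor in Z. Already a fixed point.
Sat(EF (q → p)) = {n1, n2, n3, n4, n5, n6}

{n1, n2, n3, n4, n5, n6}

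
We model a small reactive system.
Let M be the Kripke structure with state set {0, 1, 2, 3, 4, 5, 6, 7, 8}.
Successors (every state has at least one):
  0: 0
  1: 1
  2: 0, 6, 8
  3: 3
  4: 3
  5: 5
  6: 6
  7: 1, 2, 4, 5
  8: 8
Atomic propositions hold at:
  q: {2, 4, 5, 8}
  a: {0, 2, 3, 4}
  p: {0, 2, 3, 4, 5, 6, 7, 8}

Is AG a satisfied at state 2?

AG a: greatest fixpoint, start Z0 = {0, 2, 3, 4}, keep only states in Sat with every successor in Z. Z1 = {0, 3, 4}; fixed.
Sat(AG a) = {0, 3, 4}
2 ∉ Sat(AG a) = {0, 3, 4}, so the formula does not hold at 2.

No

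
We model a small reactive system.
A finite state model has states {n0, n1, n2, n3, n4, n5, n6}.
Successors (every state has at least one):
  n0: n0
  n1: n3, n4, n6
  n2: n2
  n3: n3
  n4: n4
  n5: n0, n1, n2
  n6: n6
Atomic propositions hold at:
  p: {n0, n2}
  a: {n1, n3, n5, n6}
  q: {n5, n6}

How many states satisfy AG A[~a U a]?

2

Sat(~a) = {n0, n2, n4}
A[~a U a]: least fixpoint, start Z0 = Sat(a) = {n1, n3, n5, n6}, add states in Sat(~a) with every successor in Z. Already a fixed point.
Sat(A[~a U a]) = {n1, n3, n5, n6}
AG A[~a U a]: greatest fixpoint, start Z0 = {n1, n3, n5, n6}, keep only states in Sat with every successor in Z. Z1 = {n3, n6}; fixed.
Sat(AG A[~a U a]) = {n3, n6}
|Sat(AG A[~a U a])| = |{n3, n6}| = 2.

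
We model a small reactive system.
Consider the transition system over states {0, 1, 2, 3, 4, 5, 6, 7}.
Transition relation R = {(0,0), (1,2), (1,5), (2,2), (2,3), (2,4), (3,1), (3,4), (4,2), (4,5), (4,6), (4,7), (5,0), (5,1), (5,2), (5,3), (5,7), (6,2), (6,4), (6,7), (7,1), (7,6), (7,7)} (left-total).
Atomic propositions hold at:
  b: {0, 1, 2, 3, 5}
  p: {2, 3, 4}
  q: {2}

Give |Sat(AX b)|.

2

Sat(AX b) = {s : every successor in {0, 1, 2, 3, 5}} = {0, 1}
|Sat(AX b)| = |{0, 1}| = 2.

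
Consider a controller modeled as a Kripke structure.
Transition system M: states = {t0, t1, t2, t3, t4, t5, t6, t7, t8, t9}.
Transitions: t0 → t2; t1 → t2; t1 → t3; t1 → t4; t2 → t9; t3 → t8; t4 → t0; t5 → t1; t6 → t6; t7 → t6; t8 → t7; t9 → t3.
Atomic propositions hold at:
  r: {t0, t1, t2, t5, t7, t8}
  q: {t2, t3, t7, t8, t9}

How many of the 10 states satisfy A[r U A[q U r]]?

A[q U r]: least fixpoint, start Z0 = Sat(r) = {t0, t1, t2, t5, t7, t8}, add states in Sat(q) with every successor in Z. Z1 = {t0, t1, t2, t3, t5, t7, t8}; Z2 = {t0, t1, t2, t3, t5, t7, t8, t9}; fixed.
Sat(A[q U r]) = {t0, t1, t2, t3, t5, t7, t8, t9}
A[r U A[q U r]]: least fixpoint, start Z0 = Sat(A[q U r]) = {t0, t1, t2, t3, t5, t7, t8, t9}, add states in Sat(r) with every successor in Z. Already a fixed point.
Sat(A[r U A[q U r]]) = {t0, t1, t2, t3, t5, t7, t8, t9}
|Sat(A[r U A[q U r]])| = |{t0, t1, t2, t3, t5, t7, t8, t9}| = 8.

8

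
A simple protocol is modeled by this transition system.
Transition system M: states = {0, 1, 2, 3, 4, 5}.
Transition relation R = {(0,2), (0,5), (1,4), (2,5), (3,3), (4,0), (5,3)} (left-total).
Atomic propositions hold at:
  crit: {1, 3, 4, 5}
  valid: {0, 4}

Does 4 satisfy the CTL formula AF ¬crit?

Yes

Sat(¬crit) = {0, 2}
AF ¬crit: least fixpoint, start Z0 = {0, 2}, add states with every successor in Z. Z1 = {0, 2, 4}; Z2 = {0, 1, 2, 4}; fixed.
Sat(AF ¬crit) = {0, 1, 2, 4}
4 ∈ Sat(AF ¬crit) = {0, 1, 2, 4}, so the formula holds at 4.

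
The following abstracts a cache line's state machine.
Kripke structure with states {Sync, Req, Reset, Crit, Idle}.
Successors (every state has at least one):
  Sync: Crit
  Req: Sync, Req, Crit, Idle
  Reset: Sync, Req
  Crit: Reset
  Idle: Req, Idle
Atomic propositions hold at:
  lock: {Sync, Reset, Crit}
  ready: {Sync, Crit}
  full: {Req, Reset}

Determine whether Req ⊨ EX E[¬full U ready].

Yes

Sat(¬full) = {Sync, Crit, Idle}
E[¬full U ready]: least fixpoint, start Z0 = Sat(ready) = {Sync, Crit}, add states in Sat(¬full) with some successor in Z. Already a fixed point.
Sat(E[¬full U ready]) = {Sync, Crit}
Sat(EX E[¬full U ready]) = {s : some successor in {Sync, Crit}} = {Sync, Req, Reset}
Req ∈ Sat(EX E[¬full U ready]) = {Sync, Req, Reset}, so the formula holds at Req.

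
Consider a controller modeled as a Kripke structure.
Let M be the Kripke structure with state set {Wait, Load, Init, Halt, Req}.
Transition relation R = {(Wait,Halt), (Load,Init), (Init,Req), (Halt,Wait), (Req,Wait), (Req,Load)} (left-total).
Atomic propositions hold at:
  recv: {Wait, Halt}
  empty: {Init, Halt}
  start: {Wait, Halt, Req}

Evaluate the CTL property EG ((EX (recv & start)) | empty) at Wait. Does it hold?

Sat(recv & start) = {Wait, Halt}
Sat(EX (recv & start)) = {s : some successor in {Wait, Halt}} = {Wait, Halt, Req}
Sat((EX (recv & start)) | empty) = {Wait, Init, Halt, Req}
EG ((EX (recv & start)) | empty): greatest fixpoint, start Z0 = {Wait, Init, Halt, Req}, keep only states in Sat with some successor in Z. Already a fixed point.
Sat(EG ((EX (recv & start)) | empty)) = {Wait, Init, Halt, Req}
Wait ∈ Sat(EG ((EX (recv & start)) | empty)) = {Wait, Init, Halt, Req}, so the formula holds at Wait.

Yes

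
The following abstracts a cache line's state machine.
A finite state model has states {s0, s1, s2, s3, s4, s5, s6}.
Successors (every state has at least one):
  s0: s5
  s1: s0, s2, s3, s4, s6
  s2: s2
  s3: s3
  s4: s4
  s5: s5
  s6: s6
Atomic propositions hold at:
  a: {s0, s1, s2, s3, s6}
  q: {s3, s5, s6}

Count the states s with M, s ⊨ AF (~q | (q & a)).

6

Sat(~q) = {s0, s1, s2, s4}
Sat(q & a) = {s3, s6}
Sat(~q | (q & a)) = {s0, s1, s2, s3, s4, s6}
AF (~q | (q & a)): least fixpoint, start Z0 = {s0, s1, s2, s3, s4, s6}, add states with every successor in Z. Already a fixed point.
Sat(AF (~q | (q & a))) = {s0, s1, s2, s3, s4, s6}
|Sat(AF (~q | (q & a)))| = |{s0, s1, s2, s3, s4, s6}| = 6.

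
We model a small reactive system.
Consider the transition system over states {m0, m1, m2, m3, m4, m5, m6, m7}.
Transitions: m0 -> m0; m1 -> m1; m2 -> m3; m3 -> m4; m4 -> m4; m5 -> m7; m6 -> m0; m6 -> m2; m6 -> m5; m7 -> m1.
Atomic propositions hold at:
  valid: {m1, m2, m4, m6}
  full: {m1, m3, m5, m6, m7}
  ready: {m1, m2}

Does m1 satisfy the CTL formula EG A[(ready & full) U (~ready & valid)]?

Sat(ready & full) = {m1}
Sat(~ready) = {m0, m3, m4, m5, m6, m7}
Sat(~ready & valid) = {m4, m6}
A[(ready & full) U (~ready & valid)]: least fixpoint, start Z0 = Sat((~ready & valid)) = {m4, m6}, add states in Sat(ready & full) with every successor in Z. Already a fixed point.
Sat(A[(ready & full) U (~ready & valid)]) = {m4, m6}
EG A[(ready & full) U (~ready & valid)]: greatest fixpoint, start Z0 = {m4, m6}, keep only states in Sat with some successor in Z. Z1 = {m4}; fixed.
Sat(EG A[(ready & full) U (~ready & valid)]) = {m4}
m1 ∉ Sat(EG A[(ready & full) U (~ready & valid)]) = {m4}, so the formula does not hold at m1.

No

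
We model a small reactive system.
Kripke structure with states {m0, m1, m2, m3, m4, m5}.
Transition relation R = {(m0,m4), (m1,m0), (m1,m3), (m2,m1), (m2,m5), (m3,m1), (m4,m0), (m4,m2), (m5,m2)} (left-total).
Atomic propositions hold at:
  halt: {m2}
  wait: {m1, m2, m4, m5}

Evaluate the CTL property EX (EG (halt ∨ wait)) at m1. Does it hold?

No

Sat(halt ∨ wait) = {m1, m2, m4, m5}
EG (halt ∨ wait): greatest fixpoint, start Z0 = {m1, m2, m4, m5}, keep only states in Sat with some successor in Z. Z1 = {m2, m4, m5}; fixed.
Sat(EG (halt ∨ wait)) = {m2, m4, m5}
Sat(EX (EG (halt ∨ wait))) = {s : some successor in {m2, m4, m5}} = {m0, m2, m4, m5}
m1 ∉ Sat(EX (EG (halt ∨ wait))) = {m0, m2, m4, m5}, so the formula does not hold at m1.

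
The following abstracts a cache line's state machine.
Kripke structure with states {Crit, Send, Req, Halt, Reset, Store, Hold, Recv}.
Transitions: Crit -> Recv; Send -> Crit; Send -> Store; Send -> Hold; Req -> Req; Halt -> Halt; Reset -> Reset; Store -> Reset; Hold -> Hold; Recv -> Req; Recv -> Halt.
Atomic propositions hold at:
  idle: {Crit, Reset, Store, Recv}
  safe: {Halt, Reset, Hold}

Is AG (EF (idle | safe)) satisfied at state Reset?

Sat(idle | safe) = {Crit, Halt, Reset, Store, Hold, Recv}
EF (idle | safe): least fixpoint, start Z0 = {Crit, Halt, Reset, Store, Hold, Recv}, add states with some successor in Z. Z1 = {Crit, Send, Halt, Reset, Store, Hold, Recv}; fixed.
Sat(EF (idle | safe)) = {Crit, Send, Halt, Reset, Store, Hold, Recv}
AG (EF (idle | safe)): greatest fixpoint, start Z0 = {Crit, Send, Halt, Reset, Store, Hold, Recv}, keep only states in Sat with every successor in Z. Z1 = {Crit, Send, Halt, Reset, Store, Hold}; Z2 = {Send, Halt, Reset, Store, Hold}; Z3 = {Halt, Reset, Store, Hold}; fixed.
Sat(AG (EF (idle | safe))) = {Halt, Reset, Store, Hold}
Reset ∈ Sat(AG (EF (idle | safe))) = {Halt, Reset, Store, Hold}, so the formula holds at Reset.

Yes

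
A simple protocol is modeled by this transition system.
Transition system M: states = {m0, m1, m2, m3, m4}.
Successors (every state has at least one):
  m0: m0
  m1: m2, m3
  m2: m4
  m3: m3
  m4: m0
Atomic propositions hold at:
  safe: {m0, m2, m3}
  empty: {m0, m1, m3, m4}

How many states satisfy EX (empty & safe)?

Sat(empty & safe) = {m0, m3}
Sat(EX (empty & safe)) = {s : some successor in {m0, m3}} = {m0, m1, m3, m4}
|Sat(EX (empty & safe))| = |{m0, m1, m3, m4}| = 4.

4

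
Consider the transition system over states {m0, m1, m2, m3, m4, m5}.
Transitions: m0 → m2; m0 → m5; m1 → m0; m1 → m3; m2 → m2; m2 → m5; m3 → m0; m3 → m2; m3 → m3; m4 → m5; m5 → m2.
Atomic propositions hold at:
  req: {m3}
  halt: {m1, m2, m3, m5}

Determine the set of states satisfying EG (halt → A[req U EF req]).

{m1, m3}

EF req: least fixpoint, start Z0 = {m3}, add states with some successor in Z. Z1 = {m1, m3}; fixed.
Sat(EF req) = {m1, m3}
A[req U EF req]: least fixpoint, start Z0 = Sat(EF req) = {m1, m3}, add states in Sat(req) with every successor in Z. Already a fixed point.
Sat(A[req U EF req]) = {m1, m3}
Sat(halt → A[req U EF req]) = {m0, m1, m3, m4}
EG (halt → A[req U EF req]): greatest fixpoint, start Z0 = {m0, m1, m3, m4}, keep only states in Sat with some successor in Z. Z1 = {m1, m3}; fixed.
Sat(EG (halt → A[req U EF req])) = {m1, m3}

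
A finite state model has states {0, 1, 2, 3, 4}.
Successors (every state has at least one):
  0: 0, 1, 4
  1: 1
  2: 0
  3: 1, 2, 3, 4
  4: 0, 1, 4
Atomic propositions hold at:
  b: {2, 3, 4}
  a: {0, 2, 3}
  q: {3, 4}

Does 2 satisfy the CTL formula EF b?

EF b: least fixpoint, start Z0 = {2, 3, 4}, add states with some successor in Z. Z1 = {0, 2, 3, 4}; fixed.
Sat(EF b) = {0, 2, 3, 4}
2 ∈ Sat(EF b) = {0, 2, 3, 4}, so the formula holds at 2.

Yes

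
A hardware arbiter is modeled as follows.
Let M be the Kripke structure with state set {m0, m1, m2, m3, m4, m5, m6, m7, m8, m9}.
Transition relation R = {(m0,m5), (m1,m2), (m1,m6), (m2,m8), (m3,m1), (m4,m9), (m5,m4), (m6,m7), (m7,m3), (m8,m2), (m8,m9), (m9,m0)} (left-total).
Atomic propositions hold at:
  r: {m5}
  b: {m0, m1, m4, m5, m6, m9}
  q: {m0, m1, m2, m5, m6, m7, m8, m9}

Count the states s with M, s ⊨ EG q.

3

EG q: greatest fixpoint, start Z0 = {m0, m1, m2, m5, m6, m7, m8, m9}, keep only states in Sat with some successor in Z. Z1 = {m0, m1, m2, m6, m8, m9}; Z2 = {m1, m2, m8, m9}; Z3 = {m1, m2, m8}; fixed.
Sat(EG q) = {m1, m2, m8}
|Sat(EG q)| = |{m1, m2, m8}| = 3.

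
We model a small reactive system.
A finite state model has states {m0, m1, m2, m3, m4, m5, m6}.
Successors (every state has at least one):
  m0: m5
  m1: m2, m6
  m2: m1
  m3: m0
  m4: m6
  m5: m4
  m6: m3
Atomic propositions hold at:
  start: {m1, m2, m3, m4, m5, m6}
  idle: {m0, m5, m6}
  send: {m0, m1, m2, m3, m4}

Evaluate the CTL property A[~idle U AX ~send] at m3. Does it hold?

Sat(~idle) = {m1, m2, m3, m4}
Sat(~send) = {m5, m6}
Sat(AX ~send) = {s : every successor in {m5, m6}} = {m0, m4}
A[~idle U AX ~send]: least fixpoint, start Z0 = Sat(AX ~send) = {m0, m4}, add states in Sat(~idle) with every successor in Z. Z1 = {m0, m3, m4}; fixed.
Sat(A[~idle U AX ~send]) = {m0, m3, m4}
m3 ∈ Sat(A[~idle U AX ~send]) = {m0, m3, m4}, so the formula holds at m3.

Yes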